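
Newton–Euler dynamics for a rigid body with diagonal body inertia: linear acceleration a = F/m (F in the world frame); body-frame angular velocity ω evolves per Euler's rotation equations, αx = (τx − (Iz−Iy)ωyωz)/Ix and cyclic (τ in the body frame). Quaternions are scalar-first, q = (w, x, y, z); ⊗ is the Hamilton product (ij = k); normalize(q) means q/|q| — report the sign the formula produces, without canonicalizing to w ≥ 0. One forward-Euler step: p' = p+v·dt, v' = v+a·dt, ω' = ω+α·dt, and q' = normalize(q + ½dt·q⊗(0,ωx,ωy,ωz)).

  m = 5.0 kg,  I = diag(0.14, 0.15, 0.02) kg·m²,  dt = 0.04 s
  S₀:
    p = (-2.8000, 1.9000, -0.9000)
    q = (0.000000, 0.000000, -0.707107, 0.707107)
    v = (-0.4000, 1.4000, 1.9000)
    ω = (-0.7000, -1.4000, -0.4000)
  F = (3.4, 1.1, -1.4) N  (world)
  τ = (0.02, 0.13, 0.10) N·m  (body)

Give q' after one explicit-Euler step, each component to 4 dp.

q' = (-0.0141, 0.0254, -0.7166, 0.6968)

Hamilton product q⊗(0,ω) = (-0.7071070, 1.2727926, -0.4949749, -0.4949749)
q + ½dt·q⊗(0,ω), renormalized = (-0.0141, 0.0254, -0.7166, 0.6968)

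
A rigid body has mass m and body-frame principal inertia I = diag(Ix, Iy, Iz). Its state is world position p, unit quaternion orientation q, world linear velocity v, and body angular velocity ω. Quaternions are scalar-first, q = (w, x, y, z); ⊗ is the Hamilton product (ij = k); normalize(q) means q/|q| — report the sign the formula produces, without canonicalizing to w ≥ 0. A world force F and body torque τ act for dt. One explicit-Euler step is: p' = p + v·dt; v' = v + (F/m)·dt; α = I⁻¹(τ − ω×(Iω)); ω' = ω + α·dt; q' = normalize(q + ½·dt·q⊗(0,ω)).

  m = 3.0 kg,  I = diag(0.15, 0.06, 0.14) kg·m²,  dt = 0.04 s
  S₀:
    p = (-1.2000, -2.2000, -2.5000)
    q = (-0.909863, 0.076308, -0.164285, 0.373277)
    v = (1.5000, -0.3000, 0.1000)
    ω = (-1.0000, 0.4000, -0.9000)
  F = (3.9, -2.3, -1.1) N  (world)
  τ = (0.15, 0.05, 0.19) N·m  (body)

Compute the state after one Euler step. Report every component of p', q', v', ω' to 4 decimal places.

p' = (-1.1400, -2.2120, -2.4960)
q' = (-0.8999, 0.0944, -0.1776, 0.3868)
v' = (1.5520, -0.3307, 0.0853)
ω' = (-0.9523, 0.4273, -0.8560)

precession coupling ω×(Iω) = (-0.0288, 0.0090, 0.0360)
angular accel α = (1.1920, 0.6833, 1.1000)
new body rate ω' = (-0.9523, 0.4273, -0.8560)
q⊗(0,ω) = (0.4779713, 0.9084087, -0.6685450, 0.6851149)
q + ½dt·q⊗(0,ω), renormalized = (-0.8999, 0.0944, -0.1776, 0.3868)
p' = p + v·dt = (-1.1400, -2.2120, -2.4960)
v' = v + a·dt = (1.5520, -0.3307, 0.0853)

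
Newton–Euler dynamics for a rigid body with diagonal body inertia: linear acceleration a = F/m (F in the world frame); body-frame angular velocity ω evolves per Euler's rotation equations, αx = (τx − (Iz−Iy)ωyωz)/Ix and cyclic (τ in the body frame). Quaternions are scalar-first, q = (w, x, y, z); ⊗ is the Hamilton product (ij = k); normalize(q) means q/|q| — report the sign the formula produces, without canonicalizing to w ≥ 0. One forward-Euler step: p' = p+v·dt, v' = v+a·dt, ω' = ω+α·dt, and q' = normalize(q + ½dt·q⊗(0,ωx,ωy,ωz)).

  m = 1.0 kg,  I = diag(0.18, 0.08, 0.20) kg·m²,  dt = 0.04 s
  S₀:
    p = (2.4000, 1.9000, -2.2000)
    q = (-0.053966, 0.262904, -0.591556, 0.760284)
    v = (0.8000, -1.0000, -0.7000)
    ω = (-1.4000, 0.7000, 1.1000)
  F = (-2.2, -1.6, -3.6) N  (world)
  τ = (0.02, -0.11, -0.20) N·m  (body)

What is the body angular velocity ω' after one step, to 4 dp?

(τ − ω×Iω)/I = (-0.4022, -1.7600, -1.4900)
ω + α·dt = (-1.4161, 0.6296, 1.0404)

ω' = (-1.4161, 0.6296, 1.0404)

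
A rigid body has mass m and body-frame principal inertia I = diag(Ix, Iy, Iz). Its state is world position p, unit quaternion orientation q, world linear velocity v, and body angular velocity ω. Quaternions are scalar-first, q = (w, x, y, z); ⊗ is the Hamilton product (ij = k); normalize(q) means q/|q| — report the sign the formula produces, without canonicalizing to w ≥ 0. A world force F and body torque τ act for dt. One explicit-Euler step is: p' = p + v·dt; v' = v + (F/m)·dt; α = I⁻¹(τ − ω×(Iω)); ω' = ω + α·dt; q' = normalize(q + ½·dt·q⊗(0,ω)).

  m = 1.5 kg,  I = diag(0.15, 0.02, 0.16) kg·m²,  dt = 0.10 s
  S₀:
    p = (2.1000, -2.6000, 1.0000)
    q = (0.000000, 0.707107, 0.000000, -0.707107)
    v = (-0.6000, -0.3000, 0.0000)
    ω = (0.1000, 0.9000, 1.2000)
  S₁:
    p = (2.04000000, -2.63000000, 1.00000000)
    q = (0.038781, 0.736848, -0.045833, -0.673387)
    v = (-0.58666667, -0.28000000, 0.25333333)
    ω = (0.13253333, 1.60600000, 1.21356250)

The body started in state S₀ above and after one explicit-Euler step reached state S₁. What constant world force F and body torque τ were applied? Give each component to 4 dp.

velocity change Δv = (0.01333333, 0.02000000, 0.25333333)
applied force F = (0.2000, 0.3000, 3.8000)
rate change Δω = (0.03253333, 0.70600000, 0.01356250)
precession coupling = (0.1512, -0.0012, -0.0117)
I·α + gyro = (0.2000, 0.1400, 0.0100)

F = (0.2000, 0.3000, 3.8000)
τ = (0.2000, 0.1400, 0.0100)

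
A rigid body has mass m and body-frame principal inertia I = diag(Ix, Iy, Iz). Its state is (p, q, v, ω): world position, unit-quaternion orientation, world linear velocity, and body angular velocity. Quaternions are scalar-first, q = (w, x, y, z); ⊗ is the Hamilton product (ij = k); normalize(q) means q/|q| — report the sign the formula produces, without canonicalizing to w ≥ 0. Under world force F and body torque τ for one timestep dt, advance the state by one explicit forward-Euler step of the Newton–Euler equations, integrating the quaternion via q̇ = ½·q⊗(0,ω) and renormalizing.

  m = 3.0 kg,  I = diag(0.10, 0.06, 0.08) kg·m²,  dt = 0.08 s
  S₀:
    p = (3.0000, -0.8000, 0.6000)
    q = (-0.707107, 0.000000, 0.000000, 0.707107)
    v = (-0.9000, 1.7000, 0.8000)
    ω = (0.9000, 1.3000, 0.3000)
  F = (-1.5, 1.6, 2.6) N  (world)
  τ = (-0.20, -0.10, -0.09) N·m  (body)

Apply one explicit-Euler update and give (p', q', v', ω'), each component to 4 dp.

p' = p + v·dt = (2.9280, -0.6640, 0.6640)
v + (F/m)dt = (-0.9400, 1.7427, 0.8693)
α = I⁻¹(τ − ω×Iω) = (-2.0780, -1.7567, -0.5400)
ω' = ω + α·dt = (0.7338, 1.1595, 0.2568)
q⊗(0,ω) = (-0.2121321, -1.5556354, -0.2828428, -0.2121321)
updated quaternion q' = (-0.7141, -0.0621, -0.0113, 0.6972)

p' = (2.9280, -0.6640, 0.6640)
q' = (-0.7141, -0.0621, -0.0113, 0.6972)
v' = (-0.9400, 1.7427, 0.8693)
ω' = (0.7338, 1.1595, 0.2568)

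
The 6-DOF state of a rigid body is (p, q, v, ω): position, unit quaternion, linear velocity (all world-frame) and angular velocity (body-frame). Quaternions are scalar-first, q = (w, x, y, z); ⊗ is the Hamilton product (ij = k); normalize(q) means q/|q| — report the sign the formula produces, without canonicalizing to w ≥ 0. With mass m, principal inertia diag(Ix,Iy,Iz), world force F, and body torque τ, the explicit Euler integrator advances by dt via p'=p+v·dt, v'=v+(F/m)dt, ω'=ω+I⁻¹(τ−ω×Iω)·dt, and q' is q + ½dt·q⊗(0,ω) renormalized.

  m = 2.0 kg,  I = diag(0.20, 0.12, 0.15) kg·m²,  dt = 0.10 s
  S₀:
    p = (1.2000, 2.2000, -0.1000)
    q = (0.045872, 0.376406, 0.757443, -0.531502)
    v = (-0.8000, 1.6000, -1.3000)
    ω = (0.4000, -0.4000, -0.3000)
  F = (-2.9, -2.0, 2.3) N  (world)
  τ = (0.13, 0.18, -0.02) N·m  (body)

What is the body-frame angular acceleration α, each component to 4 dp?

ω×(Iω) gyroscopic = (0.0036, -0.0060, 0.0128)
angular accel α = (0.6320, 1.5500, -0.2187)

α = (0.6320, 1.5500, -0.2187)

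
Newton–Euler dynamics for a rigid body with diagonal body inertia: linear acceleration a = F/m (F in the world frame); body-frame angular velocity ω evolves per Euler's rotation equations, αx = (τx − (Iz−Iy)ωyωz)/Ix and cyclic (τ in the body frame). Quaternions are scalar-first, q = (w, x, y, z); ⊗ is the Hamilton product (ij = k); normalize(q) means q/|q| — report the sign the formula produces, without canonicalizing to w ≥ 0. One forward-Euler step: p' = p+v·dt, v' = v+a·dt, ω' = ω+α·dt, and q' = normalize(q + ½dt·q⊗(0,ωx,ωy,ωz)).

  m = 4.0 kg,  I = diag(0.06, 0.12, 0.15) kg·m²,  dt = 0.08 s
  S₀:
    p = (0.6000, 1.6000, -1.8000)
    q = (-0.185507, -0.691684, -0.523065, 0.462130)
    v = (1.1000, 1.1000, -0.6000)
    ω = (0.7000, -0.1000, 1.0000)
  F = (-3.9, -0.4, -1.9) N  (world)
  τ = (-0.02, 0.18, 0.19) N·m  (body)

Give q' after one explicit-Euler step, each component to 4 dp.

Hamilton product q⊗(0,ω) = (-0.0302577, -0.6067069, 1.0337257, 0.2498069)
q' = normalize(q + ½dt·q⊗(0,ω)) = (-0.1865, -0.7151, -0.4811, 0.4716)

q' = (-0.1865, -0.7151, -0.4811, 0.4716)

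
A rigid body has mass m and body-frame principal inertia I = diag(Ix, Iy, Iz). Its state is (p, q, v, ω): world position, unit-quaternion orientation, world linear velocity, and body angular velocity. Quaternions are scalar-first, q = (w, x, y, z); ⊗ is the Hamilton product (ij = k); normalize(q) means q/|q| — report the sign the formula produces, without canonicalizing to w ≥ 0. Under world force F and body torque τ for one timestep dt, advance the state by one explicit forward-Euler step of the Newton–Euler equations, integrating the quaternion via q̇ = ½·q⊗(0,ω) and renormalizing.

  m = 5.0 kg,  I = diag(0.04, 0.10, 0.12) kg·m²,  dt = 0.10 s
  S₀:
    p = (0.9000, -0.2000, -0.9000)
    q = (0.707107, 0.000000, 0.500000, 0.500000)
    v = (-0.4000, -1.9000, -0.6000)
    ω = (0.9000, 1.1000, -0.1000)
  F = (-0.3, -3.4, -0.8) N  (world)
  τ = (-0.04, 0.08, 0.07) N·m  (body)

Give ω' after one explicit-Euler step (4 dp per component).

ω' = (0.8055, 1.1728, -0.0912)

ω×(Iω) gyroscopic = (-0.0022, 0.0072, 0.0594)
angular accel α = (-0.9450, 0.7280, 0.0883)
ω + α·dt = (0.8055, 1.1728, -0.0912)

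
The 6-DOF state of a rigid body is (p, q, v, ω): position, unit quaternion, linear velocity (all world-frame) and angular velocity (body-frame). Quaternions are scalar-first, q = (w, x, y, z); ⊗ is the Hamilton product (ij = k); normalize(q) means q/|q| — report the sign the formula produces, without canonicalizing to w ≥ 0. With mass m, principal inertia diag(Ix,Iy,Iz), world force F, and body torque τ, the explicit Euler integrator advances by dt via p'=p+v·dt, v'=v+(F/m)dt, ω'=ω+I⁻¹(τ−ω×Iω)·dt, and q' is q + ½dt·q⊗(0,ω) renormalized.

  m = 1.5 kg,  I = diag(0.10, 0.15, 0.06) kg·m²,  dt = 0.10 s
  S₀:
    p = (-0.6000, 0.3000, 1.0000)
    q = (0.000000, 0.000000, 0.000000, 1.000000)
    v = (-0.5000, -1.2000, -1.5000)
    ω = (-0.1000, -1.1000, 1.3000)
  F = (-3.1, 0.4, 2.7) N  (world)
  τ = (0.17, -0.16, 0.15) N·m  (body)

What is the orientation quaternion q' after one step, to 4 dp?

q' = (-0.0648, 0.0548, -0.0050, 0.9964)

q⊗(0,ω) = (-1.3000000, 1.1000000, -0.1000000, 0.0000000)
updated quaternion q' = (-0.0648, 0.0548, -0.0050, 0.9964)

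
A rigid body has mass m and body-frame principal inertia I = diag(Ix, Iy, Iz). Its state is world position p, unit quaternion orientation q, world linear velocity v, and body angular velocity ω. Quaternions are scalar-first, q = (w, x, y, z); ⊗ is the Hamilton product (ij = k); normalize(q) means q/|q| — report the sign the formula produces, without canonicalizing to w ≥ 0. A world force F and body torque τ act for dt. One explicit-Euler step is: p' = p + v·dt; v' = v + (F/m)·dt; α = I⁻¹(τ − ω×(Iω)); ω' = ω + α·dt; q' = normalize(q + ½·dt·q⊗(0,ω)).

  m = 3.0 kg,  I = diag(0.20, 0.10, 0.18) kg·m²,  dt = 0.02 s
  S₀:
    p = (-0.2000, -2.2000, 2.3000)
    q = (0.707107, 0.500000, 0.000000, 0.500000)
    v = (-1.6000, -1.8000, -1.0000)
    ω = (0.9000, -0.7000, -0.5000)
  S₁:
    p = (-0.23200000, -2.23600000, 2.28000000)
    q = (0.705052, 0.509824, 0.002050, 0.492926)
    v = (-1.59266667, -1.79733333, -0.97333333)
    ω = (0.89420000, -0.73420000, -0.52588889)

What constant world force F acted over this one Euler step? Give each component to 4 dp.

velocity change Δv = (0.00733333, 0.00266667, 0.02666667)
applied force F = (1.1000, 0.4000, 4.0000)

F = (1.1000, 0.4000, 4.0000)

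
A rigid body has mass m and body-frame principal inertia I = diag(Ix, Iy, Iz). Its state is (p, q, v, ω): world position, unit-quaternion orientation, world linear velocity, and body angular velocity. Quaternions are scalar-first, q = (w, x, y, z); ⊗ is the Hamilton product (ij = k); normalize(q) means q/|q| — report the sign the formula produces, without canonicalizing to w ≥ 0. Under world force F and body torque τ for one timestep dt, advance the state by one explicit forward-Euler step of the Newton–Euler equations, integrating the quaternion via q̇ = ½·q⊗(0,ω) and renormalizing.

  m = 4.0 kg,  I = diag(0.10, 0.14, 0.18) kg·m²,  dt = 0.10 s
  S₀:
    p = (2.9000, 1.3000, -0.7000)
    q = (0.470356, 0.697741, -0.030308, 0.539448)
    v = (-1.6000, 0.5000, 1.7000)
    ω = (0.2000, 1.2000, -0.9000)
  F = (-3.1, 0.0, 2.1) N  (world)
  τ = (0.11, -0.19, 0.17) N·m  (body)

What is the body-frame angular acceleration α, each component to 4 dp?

gyro term ω×Iω = (-0.0432, 0.0144, 0.0096)
α = I⁻¹(τ − ω×Iω) = (1.5320, -1.4600, 0.8911)

α = (1.5320, -1.4600, 0.8911)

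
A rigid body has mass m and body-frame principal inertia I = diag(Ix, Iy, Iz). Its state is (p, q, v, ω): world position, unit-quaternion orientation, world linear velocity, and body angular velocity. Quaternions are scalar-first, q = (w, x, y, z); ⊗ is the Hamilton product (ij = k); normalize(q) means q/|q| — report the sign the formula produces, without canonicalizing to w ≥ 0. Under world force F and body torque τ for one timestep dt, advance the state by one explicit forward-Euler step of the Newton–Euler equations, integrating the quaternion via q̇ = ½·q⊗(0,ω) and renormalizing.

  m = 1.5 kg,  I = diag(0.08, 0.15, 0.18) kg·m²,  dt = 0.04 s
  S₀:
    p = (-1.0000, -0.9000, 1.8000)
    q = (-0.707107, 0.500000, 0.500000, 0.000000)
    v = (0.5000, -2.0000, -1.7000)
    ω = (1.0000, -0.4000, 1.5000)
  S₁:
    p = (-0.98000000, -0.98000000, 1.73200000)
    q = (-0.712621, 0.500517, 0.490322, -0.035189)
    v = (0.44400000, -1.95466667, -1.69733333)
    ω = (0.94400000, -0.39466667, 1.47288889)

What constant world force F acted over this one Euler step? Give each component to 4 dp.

F = (-2.1000, 1.7000, 0.1000)

velocity change Δv = (-0.05600000, 0.04533333, 0.00266667)
F = m·Δv/dt = (-2.1000, 1.7000, 0.1000)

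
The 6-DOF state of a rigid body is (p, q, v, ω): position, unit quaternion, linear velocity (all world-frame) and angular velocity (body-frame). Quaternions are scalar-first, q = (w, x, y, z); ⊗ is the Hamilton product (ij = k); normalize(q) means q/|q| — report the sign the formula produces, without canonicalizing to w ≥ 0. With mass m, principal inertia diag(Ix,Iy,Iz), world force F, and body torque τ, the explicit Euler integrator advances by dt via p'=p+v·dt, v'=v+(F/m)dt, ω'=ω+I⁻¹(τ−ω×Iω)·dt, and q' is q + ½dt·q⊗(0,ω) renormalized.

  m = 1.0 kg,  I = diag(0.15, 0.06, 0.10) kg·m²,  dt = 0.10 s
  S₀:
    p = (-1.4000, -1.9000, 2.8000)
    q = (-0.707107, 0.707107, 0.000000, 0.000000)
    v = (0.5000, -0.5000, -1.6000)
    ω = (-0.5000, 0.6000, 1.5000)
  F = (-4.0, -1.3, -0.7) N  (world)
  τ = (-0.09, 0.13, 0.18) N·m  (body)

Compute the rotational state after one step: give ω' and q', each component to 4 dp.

ω' = (-0.5840, 0.8792, 1.6530)
q' = (-0.6870, 0.7222, -0.0740, -0.0317)

precession coupling ω×(Iω) = (0.0360, -0.0375, 0.0270)
(τ − ω×Iω)/I = (-0.8400, 2.7917, 1.5300)
ω' = ω + α·dt = (-0.5840, 0.8792, 1.6530)
2q̇ = q⊗(0,ω) = (0.3535535, 0.3535535, -1.4849247, -0.6363963)
q + ½dt·q⊗(0,ω), renormalized = (-0.6870, 0.7222, -0.0740, -0.0317)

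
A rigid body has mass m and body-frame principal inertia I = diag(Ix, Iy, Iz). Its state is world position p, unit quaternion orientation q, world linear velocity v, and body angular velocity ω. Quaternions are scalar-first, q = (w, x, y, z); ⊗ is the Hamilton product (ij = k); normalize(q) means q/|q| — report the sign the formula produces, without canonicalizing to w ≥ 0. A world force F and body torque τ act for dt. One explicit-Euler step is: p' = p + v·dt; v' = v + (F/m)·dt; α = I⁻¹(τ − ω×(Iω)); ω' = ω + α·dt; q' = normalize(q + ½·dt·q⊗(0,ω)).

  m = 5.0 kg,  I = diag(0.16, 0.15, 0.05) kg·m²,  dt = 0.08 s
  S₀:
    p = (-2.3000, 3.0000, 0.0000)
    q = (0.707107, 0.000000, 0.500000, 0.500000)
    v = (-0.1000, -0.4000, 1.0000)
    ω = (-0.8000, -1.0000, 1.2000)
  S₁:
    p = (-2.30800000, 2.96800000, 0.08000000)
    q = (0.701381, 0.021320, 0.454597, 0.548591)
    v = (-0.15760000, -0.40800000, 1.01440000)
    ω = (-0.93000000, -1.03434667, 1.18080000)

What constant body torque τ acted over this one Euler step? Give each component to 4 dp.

τ = (-0.1400, -0.1700, -0.0200)

Δω = ω₁−ω₀ = (-0.13000000, -0.03434667, -0.01920000)
ω₀×(Iω₀) = (0.1200, -0.1056, -0.0080)
I·α + gyro = (-0.1400, -0.1700, -0.0200)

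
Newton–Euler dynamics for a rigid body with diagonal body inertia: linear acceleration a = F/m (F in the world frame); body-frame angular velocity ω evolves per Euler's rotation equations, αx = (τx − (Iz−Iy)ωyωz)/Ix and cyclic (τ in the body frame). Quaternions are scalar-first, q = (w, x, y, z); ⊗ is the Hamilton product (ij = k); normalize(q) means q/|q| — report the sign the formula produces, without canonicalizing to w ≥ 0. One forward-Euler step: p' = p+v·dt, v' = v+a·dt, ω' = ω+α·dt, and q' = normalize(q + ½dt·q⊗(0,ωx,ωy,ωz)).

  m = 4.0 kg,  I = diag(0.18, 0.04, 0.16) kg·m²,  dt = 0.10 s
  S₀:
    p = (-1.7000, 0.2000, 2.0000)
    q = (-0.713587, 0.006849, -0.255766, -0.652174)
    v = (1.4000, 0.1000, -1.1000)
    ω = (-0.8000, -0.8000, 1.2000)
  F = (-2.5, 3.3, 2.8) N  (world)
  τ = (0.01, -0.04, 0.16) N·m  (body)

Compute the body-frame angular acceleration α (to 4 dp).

α = (0.6956, -0.5200, 1.5600)

ω×(Iω) gyroscopic = (-0.1152, -0.0192, -0.0896)
α = I⁻¹(τ − ω×Iω) = (0.6956, -0.5200, 1.5600)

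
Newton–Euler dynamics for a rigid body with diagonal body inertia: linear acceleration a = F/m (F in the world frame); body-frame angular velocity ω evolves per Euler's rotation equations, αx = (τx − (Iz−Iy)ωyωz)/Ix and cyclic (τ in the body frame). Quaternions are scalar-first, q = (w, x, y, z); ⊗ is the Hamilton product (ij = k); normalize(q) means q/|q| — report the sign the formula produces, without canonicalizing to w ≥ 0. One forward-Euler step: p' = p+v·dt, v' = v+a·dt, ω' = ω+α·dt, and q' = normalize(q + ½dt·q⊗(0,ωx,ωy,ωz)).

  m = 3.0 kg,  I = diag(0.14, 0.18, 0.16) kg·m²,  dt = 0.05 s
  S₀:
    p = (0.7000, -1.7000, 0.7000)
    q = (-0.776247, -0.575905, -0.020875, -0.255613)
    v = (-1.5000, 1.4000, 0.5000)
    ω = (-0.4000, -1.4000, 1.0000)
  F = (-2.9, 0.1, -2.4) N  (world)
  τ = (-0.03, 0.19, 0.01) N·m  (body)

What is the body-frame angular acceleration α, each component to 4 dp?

precession coupling ω×(Iω) = (0.0280, 0.0080, 0.0224)
angular accel α = (-0.4143, 1.0111, -0.0775)

α = (-0.4143, 1.0111, -0.0775)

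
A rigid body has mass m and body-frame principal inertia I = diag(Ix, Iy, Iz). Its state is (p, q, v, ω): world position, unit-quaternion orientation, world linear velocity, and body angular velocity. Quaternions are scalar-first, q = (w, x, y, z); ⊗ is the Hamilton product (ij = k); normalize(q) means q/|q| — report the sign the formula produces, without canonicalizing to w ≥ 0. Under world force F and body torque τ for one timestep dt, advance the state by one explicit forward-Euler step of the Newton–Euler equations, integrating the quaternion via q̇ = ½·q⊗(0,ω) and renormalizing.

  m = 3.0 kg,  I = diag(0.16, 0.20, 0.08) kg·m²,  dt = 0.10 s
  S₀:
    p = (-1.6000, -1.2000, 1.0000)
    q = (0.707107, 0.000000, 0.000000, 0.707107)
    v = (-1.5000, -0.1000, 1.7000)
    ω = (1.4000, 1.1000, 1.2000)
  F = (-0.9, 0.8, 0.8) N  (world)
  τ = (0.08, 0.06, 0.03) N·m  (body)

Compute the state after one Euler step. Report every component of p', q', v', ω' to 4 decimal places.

p' = (-1.7500, -1.2100, 1.1700)
q' = (0.6609, 0.0105, 0.0879, 0.7453)
v' = (-1.5300, -0.0733, 1.7267)
ω' = (1.5490, 1.0628, 1.1605)

α = I⁻¹(τ − ω×Iω) = (1.4900, -0.3720, -0.3950)
ω' = ω + α·dt = (1.5490, 1.0628, 1.1605)
q⊗(0,ω) = (-0.8485284, 0.2121321, 1.7677675, 0.8485284)
q + ½dt·q⊗(0,ω), renormalized = (0.6609, 0.0105, 0.0879, 0.7453)
linear accel F/m = (-0.3000, 0.2667, 0.2667)
p' = p + v·dt = (-1.7500, -1.2100, 1.1700)
new velocity v' = (-1.5300, -0.0733, 1.7267)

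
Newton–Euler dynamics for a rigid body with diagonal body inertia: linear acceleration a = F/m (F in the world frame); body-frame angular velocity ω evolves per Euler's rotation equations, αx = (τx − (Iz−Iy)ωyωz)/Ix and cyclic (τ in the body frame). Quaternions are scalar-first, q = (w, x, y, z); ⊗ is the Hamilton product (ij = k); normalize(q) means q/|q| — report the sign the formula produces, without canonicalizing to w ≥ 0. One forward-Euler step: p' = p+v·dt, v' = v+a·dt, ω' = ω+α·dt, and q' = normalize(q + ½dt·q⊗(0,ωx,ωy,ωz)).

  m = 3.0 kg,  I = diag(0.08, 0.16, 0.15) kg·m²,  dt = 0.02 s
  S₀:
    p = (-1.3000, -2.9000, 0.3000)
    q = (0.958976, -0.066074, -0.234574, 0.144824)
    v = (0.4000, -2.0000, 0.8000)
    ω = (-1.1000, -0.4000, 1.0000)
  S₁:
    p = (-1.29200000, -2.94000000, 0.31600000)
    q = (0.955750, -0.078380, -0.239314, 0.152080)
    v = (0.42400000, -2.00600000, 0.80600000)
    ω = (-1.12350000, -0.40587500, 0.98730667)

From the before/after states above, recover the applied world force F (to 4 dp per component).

F = (3.6000, -0.9000, 0.9000)

v₁ − v₀ = (0.02400000, -0.00600000, 0.00600000)
applied force F = (3.6000, -0.9000, 0.9000)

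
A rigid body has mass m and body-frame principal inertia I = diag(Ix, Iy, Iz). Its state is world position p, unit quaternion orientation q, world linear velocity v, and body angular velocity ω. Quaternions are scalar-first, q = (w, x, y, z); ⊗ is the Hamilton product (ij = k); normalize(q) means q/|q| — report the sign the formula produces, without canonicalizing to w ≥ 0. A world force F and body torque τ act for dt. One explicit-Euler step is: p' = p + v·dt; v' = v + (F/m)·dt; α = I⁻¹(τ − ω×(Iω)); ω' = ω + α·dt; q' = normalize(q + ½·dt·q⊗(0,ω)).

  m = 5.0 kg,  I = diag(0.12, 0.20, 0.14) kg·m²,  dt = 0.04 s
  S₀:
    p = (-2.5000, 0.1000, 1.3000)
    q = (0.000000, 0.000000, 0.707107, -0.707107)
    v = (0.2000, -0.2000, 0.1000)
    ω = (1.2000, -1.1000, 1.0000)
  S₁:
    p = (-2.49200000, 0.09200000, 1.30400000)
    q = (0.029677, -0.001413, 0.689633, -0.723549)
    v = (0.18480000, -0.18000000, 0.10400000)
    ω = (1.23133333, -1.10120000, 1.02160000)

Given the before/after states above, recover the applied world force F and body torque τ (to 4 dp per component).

F = (-1.9000, 2.5000, 0.5000)
τ = (0.1600, -0.0300, -0.0300)

rate change Δω = (0.03133333, -0.00120000, 0.02160000)
ω₀×(Iω₀) = (0.0660, -0.0240, -0.1056)
τ = I·(Δω/dt) + ω₀×(Iω₀) = (0.1600, -0.0300, -0.0300)
v₁ − v₀ = (-0.01520000, 0.02000000, 0.00400000)
applied force F = (-1.9000, 2.5000, 0.5000)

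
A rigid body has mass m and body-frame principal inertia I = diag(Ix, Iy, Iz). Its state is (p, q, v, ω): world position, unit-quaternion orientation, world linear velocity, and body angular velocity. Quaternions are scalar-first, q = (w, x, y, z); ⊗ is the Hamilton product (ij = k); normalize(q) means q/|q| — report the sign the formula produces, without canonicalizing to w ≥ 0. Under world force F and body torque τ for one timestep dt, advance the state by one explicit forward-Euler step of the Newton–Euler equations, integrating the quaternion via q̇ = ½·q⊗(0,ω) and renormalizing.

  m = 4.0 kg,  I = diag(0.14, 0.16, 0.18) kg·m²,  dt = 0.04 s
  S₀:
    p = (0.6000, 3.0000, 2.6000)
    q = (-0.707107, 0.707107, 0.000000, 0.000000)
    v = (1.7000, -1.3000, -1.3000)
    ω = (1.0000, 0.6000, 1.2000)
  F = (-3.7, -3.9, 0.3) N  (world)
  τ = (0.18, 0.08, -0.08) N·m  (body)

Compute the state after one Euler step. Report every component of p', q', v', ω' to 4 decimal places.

linear accel F/m = (-0.9250, -0.9750, 0.0750)
p + v·dt = (0.6680, 2.9480, 2.5480)
v' = v + a·dt = (1.6630, -1.3390, -1.2970)
gyro term ω×Iω = (0.0144, -0.0480, 0.0120)
angular accel α = (1.1829, 0.8000, -0.5111)
new body rate ω' = (1.0473, 0.6320, 1.1796)
q⊗(0,ω) = (-0.7071070, -0.7071070, -1.2727926, -0.4242642)
q' = normalize(q + ½dt·q⊗(0,ω)) = (-0.7208, 0.6926, -0.0254, -0.0085)

p' = (0.6680, 2.9480, 2.5480)
q' = (-0.7208, 0.6926, -0.0254, -0.0085)
v' = (1.6630, -1.3390, -1.2970)
ω' = (1.0473, 0.6320, 1.1796)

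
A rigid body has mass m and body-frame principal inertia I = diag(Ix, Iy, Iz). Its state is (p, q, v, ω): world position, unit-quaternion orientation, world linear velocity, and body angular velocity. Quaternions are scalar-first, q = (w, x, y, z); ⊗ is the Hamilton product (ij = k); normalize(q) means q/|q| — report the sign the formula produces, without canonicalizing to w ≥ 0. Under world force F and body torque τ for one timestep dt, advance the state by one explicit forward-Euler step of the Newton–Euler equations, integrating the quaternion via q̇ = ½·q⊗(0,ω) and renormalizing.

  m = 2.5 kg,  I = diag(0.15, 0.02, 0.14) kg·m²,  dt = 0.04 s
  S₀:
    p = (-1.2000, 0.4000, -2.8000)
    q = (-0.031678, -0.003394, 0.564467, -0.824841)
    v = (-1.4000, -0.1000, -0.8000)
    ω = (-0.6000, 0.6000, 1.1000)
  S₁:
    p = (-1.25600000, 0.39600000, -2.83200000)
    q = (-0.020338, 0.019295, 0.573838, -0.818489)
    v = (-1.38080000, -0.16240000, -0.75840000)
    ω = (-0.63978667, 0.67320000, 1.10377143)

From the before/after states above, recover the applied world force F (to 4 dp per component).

velocity change Δv = (0.01920000, -0.06240000, 0.04160000)
applied force F = (1.2000, -3.9000, 2.6000)

F = (1.2000, -3.9000, 2.6000)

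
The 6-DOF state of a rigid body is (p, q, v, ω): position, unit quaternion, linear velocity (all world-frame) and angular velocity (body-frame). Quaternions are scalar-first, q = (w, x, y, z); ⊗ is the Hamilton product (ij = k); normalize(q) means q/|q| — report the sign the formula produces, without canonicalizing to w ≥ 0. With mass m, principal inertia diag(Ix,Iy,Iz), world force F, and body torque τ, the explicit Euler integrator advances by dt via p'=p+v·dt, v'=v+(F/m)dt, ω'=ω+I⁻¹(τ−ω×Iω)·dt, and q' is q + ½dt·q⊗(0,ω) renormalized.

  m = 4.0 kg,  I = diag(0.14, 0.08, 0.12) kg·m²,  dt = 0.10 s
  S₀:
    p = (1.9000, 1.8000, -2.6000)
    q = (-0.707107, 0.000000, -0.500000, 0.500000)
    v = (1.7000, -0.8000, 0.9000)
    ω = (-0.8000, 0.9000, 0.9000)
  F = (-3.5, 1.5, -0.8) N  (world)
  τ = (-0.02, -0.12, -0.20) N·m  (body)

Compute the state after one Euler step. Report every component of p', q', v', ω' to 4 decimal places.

p' = (2.0700, 1.7200, -2.5100)
q' = (-0.7051, -0.0167, -0.5503, 0.4469)
v' = (1.6125, -0.7625, 0.8800)
ω' = (-0.8374, 0.7680, 0.6973)

a = F/m = (-0.8750, 0.3750, -0.2000)
p' = p + v·dt = (2.0700, 1.7200, -2.5100)
new velocity v' = (1.6125, -0.7625, 0.8800)
angular accel α = (-0.3743, -1.3200, -2.0267)
ω + α·dt = (-0.8374, 0.7680, 0.6973)
Hamilton product q⊗(0,ω) = (0.0000000, -0.3343144, -1.0363963, -1.0363963)
q + ½dt·q⊗(0,ω), renormalized = (-0.7051, -0.0167, -0.5503, 0.4469)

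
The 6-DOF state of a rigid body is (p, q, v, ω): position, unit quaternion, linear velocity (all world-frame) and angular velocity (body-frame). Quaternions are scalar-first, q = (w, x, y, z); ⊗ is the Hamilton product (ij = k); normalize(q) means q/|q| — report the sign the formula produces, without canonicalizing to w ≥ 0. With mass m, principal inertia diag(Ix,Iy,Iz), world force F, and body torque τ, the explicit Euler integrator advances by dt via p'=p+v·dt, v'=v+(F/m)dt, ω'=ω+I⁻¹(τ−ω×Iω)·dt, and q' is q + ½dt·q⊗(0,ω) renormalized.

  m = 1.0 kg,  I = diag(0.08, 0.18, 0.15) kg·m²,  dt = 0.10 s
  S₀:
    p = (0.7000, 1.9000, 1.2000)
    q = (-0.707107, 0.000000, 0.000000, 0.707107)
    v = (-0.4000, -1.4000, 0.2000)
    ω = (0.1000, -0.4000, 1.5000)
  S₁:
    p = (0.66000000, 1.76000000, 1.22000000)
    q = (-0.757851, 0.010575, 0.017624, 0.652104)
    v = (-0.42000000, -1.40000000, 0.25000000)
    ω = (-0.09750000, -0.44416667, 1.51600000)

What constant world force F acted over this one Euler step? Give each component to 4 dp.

Δv = v₁−v₀ = (-0.02000000, 0.00000000, 0.05000000)
F = m·Δv/dt = (-0.2000, 0.0000, 0.5000)

F = (-0.2000, 0.0000, 0.5000)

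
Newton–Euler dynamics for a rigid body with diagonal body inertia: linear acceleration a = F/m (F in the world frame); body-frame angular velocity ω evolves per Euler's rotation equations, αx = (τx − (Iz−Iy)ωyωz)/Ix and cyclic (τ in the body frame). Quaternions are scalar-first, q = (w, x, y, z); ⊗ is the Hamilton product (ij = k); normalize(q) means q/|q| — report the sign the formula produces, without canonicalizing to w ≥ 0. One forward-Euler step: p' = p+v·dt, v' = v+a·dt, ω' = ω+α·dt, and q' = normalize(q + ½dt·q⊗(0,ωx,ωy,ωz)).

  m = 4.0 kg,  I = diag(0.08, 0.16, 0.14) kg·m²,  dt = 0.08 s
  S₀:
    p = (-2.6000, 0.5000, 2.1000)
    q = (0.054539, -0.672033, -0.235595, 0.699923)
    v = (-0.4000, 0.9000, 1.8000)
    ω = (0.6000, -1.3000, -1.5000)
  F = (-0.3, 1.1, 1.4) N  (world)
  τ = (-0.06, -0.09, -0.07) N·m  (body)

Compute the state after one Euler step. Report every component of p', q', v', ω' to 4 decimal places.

p' = (-2.6320, 0.5720, 2.2440)
q' = (0.1001, -0.6181, -0.2611, 0.7347)
v' = (-0.4060, 0.9220, 1.8280)
ω' = (0.5790, -1.3720, -1.5043)

p' = p + v·dt = (-2.6320, 0.5720, 2.2440)
new velocity v' = (-0.4060, 0.9220, 1.8280)
angular accel α = (-0.2625, -0.9000, -0.0543)
ω + α·dt = (0.5790, -1.3720, -1.5043)
Hamilton product q⊗(0,ω) = (1.1468308, 1.2960158, -0.6589964, 0.9331914)
q + ½dt·q⊗(0,ω), renormalized = (0.1001, -0.6181, -0.2611, 0.7347)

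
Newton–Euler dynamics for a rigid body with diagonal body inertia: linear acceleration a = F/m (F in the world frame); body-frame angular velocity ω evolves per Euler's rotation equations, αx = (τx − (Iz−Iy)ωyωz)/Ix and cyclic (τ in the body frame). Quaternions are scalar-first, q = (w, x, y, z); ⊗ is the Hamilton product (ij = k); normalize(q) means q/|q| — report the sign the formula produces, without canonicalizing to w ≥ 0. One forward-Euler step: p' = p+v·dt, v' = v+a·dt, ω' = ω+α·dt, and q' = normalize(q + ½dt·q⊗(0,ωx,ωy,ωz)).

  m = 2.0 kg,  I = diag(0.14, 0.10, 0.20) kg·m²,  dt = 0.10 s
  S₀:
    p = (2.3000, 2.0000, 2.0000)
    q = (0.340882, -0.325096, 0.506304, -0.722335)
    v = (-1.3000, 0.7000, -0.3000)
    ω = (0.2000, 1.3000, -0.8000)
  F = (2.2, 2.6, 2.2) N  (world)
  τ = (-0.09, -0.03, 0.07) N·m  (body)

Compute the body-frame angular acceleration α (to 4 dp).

ω×(Iω) gyroscopic = (-0.1040, 0.0096, -0.0104)
α = I⁻¹(τ − ω×Iω) = (0.1000, -0.3960, 0.4020)

α = (0.1000, -0.3960, 0.4020)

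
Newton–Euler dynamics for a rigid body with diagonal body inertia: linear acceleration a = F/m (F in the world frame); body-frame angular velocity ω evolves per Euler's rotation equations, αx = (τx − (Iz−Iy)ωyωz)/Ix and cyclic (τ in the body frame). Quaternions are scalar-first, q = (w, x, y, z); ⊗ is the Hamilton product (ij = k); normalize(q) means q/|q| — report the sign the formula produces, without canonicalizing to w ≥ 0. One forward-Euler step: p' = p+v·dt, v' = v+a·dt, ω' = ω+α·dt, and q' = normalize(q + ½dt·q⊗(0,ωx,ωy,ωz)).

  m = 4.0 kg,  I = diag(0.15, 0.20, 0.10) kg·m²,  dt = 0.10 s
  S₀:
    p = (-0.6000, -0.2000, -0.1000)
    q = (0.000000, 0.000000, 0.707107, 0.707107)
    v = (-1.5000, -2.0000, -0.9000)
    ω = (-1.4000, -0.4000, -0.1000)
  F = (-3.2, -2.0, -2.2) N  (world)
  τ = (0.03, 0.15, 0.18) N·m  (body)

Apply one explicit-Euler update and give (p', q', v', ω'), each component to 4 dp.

a = F/m = (-0.8000, -0.5000, -0.5500)
p + v·dt = (-0.7500, -0.4000, -0.1900)
v + (F/m)dt = (-1.5800, -2.0500, -0.9550)
ω×(Iω) gyroscopic = (-0.0040, 0.0070, 0.0280)
angular accel α = (0.2267, 0.7150, 1.5200)
ω' = ω + α·dt = (-1.3773, -0.3285, 0.0520)
2q̇ = q⊗(0,ω) = (0.3535535, 0.2121321, -0.9899498, 0.9899498)
q' = normalize(q + ½dt·q⊗(0,ω)) = (0.0176, 0.0106, 0.6559, 0.7546)

p' = (-0.7500, -0.4000, -0.1900)
q' = (0.0176, 0.0106, 0.6559, 0.7546)
v' = (-1.5800, -2.0500, -0.9550)
ω' = (-1.3773, -0.3285, 0.0520)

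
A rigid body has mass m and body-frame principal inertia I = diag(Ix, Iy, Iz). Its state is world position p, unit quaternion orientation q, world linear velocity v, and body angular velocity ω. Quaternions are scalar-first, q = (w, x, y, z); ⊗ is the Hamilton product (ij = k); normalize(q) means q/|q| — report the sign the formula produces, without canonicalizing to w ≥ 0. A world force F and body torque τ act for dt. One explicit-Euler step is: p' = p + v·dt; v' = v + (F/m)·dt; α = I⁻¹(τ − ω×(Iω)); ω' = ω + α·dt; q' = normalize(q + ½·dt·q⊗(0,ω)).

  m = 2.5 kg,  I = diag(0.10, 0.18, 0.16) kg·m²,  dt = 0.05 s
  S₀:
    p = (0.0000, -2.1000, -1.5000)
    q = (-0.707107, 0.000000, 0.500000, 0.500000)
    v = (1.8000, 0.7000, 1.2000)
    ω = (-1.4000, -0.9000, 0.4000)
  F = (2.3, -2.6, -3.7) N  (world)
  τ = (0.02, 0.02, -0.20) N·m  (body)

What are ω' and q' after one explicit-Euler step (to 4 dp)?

ω' = (-1.3936, -0.9038, 0.3060)
q' = (-0.7002, 0.0410, 0.4980, 0.5100)

precession coupling ω×(Iω) = (0.0072, 0.0336, 0.1008)
(τ − ω×Iω)/I = (0.1280, -0.0756, -1.8800)
ω + α·dt = (-1.3936, -0.9038, 0.3060)
Hamilton product q⊗(0,ω) = (0.2500000, 1.6399498, -0.0636037, 0.4171572)
updated quaternion q' = (-0.7002, 0.0410, 0.4980, 0.5100)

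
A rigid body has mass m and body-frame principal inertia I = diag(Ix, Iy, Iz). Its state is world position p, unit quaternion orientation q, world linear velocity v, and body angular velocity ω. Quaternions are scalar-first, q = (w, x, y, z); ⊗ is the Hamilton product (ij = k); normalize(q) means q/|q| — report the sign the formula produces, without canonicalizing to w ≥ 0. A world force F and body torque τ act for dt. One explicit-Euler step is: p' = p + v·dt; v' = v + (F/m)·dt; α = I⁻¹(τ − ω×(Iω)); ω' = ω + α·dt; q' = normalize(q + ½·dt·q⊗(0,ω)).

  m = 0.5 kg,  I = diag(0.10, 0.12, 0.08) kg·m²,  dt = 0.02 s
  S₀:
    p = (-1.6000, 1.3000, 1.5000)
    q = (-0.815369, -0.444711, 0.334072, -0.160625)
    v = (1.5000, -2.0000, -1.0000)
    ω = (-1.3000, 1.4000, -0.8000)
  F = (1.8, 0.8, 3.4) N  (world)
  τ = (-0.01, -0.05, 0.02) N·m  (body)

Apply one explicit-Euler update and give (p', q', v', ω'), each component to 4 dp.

p' = (-1.5700, 1.2600, 1.4800)
q' = (-0.8269, -0.4344, 0.3211, -0.1560)
v' = (1.5720, -1.9680, -0.8640)
ω' = (-1.3110, 1.3882, -0.7859)

α = I⁻¹(τ − ω×Iω) = (-0.5480, -0.5900, 0.7050)
ω' = ω + α·dt = (-1.3110, 1.3882, -0.7859)
Hamilton product q⊗(0,ω) = (-1.1743251, 1.0175971, -1.2884729, 0.4639934)
q + ½dt·q⊗(0,ω), renormalized = (-0.8269, -0.4344, 0.3211, -0.1560)
p' = p + v·dt = (-1.5700, 1.2600, 1.4800)
v' = v + a·dt = (1.5720, -1.9680, -0.8640)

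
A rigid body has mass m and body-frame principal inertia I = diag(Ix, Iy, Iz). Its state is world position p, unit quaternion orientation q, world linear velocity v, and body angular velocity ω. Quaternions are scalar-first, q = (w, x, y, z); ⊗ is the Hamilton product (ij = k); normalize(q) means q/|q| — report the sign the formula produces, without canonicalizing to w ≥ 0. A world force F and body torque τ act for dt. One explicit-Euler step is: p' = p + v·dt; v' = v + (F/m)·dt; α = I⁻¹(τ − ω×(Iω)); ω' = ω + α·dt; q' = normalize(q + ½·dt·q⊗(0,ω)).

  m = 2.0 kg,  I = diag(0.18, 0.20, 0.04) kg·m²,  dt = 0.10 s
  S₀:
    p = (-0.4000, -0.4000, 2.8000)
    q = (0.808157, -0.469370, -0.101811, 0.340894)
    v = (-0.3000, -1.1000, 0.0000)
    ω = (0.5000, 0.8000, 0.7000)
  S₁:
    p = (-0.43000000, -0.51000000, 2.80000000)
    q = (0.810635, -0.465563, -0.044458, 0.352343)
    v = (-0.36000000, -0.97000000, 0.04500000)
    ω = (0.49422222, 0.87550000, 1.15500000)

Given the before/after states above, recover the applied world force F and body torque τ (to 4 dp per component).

rate change Δω = (-0.00577778, 0.07550000, 0.45500000)
gyro term ω₀×Iω₀ = (-0.0896, 0.0490, 0.0080)
applied torque τ = (-0.1000, 0.2000, 0.1900)
Δv = v₁−v₀ = (-0.06000000, 0.13000000, 0.04500000)
F = m·Δv/dt = (-1.2000, 2.6000, 0.9000)

F = (-1.2000, 2.6000, 0.9000)
τ = (-0.1000, 0.2000, 0.1900)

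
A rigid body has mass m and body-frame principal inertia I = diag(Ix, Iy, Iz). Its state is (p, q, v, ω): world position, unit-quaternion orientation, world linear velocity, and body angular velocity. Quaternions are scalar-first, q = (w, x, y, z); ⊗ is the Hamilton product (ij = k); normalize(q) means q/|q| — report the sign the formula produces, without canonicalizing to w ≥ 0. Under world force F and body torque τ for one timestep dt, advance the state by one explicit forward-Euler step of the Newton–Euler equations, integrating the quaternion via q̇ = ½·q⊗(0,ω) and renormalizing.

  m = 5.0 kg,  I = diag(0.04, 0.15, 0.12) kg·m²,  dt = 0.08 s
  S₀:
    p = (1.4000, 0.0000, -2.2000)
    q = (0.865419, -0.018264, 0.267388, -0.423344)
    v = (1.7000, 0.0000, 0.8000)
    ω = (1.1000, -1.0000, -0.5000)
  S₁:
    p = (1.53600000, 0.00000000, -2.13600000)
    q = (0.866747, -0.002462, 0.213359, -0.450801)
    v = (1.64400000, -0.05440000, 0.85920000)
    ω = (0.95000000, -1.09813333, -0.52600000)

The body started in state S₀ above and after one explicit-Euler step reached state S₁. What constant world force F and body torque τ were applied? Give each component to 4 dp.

F = (-3.5000, -3.4000, 3.7000)
τ = (-0.0900, -0.1400, -0.1600)

v₁ − v₀ = (-0.05600000, -0.05440000, 0.05920000)
F = m·Δv/dt = (-3.5000, -3.4000, 3.7000)
ω₁ − ω₀ = (-0.15000000, -0.09813333, -0.02600000)
gyro term ω₀×Iω₀ = (-0.0150, 0.0440, -0.1210)
applied torque τ = (-0.0900, -0.1400, -0.1600)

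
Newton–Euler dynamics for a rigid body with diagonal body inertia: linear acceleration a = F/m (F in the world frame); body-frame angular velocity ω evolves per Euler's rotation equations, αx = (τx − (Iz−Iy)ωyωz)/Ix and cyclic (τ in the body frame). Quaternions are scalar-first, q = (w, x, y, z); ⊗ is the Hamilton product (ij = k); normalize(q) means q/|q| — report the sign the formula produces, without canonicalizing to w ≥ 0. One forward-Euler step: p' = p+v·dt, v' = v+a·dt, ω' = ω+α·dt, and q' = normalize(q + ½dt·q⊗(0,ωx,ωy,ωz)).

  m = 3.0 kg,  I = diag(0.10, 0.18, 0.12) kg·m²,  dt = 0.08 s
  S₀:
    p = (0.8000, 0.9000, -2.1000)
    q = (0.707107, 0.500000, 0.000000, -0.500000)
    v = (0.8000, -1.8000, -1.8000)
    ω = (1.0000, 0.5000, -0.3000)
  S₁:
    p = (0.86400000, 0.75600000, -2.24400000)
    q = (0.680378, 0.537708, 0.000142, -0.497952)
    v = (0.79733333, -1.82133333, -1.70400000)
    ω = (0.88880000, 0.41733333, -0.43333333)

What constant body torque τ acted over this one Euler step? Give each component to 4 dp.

rate change Δω = (-0.11120000, -0.08266667, -0.13333333)
applied torque τ = (-0.1300, -0.1800, -0.1600)

τ = (-0.1300, -0.1800, -0.1600)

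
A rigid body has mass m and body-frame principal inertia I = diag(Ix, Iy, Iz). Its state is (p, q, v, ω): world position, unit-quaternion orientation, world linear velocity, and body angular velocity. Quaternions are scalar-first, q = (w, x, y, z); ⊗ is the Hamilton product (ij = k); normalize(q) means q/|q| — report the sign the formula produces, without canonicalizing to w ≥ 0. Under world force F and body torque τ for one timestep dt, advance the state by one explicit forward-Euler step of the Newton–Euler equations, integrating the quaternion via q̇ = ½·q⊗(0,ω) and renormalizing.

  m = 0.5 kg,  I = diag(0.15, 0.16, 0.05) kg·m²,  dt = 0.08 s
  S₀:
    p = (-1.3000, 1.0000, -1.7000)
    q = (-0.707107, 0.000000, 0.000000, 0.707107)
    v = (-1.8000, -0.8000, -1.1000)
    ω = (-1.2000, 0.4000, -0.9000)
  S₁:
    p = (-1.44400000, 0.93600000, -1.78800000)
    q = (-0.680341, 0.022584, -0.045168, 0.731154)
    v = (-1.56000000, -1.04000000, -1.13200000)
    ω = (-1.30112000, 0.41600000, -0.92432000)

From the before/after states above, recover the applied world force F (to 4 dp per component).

Δv = v₁−v₀ = (0.24000000, -0.24000000, -0.03200000)
m·(v₁−v₀)/dt = (1.5000, -1.5000, -0.2000)

F = (1.5000, -1.5000, -0.2000)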